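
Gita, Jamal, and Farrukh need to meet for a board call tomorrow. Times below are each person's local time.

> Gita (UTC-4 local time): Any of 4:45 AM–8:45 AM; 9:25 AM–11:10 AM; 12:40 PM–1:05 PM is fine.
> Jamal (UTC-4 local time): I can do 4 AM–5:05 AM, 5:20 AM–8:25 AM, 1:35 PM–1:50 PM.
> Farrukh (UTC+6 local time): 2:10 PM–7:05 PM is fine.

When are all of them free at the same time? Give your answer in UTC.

Gita in UTC: 08:45-12:45, 13:25-15:10, 16:40-17:05 (add 4h to convert from UTC-4).
Jamal in UTC: 08:00-09:05, 09:20-12:25, 17:35-17:50 (add 4h to convert from UTC-4).
Farrukh in UTC: 08:10-13:05 (subtract 6h to convert from UTC+6).
Gita ∩ Jamal: 08:45-09:05, 09:20-12:25.
Gita ∩ Jamal ∩ Farrukh: 08:45-09:05, 09:20-12:25.
So the common availability across everyone is 08:45-09:05, 09:20-12:25.

08:45-09:05, 09:20-12:25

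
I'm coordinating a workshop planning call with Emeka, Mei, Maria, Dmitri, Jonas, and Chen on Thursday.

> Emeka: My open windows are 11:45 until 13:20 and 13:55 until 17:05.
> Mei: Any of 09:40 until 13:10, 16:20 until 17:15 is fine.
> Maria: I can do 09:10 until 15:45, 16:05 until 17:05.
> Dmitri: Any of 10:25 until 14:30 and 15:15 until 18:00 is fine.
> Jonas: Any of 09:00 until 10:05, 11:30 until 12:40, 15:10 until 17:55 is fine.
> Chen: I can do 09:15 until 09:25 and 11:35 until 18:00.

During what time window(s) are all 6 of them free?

11:45-12:40, 16:20-17:05

Emeka ∩ Mei: 11:45-13:10, 16:20-17:05.
Emeka ∩ Mei ∩ Maria: 11:45-13:10, 16:20-17:05.
Emeka ∩ Mei ∩ Maria ∩ Dmitri: 11:45-13:10, 16:20-17:05.
Emeka ∩ Mei ∩ Maria ∩ Dmitri ∩ Jonas: 11:45-12:40, 16:20-17:05.
Emeka ∩ Mei ∩ Maria ∩ Dmitri ∩ Jonas ∩ Chen: 11:45-12:40, 16:20-17:05.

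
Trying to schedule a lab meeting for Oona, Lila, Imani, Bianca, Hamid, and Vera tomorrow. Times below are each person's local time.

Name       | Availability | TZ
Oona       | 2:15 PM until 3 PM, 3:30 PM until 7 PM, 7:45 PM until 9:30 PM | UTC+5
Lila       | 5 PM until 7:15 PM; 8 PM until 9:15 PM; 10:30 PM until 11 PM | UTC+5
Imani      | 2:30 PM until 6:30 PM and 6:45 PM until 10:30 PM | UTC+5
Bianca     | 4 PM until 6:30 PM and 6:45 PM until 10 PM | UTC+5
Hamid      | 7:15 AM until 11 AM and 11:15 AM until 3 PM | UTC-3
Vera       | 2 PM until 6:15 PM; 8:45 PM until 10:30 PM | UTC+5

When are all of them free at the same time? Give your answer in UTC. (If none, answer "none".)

12:00-13:15, 15:45-16:15

Oona in UTC: 09:15-10:00, 10:30-14:00, 14:45-16:30 (subtract 5h to convert from UTC+5).
Lila in UTC: 12:00-14:15, 15:00-16:15, 17:30-18:00 (subtract 5h to convert from UTC+5).
Imani in UTC: 09:30-13:30, 13:45-17:30 (subtract 5h to convert from UTC+5).
Bianca in UTC: 11:00-13:30, 13:45-17:00 (subtract 5h to convert from UTC+5).
Hamid in UTC: 10:15-14:00, 14:15-18:00 (add 3h to convert from UTC-3).
Vera in UTC: 09:00-13:15, 15:45-17:30 (subtract 5h to convert from UTC+5).
Oona ∩ Lila: 12:00-14:00, 15:00-16:15.
Oona ∩ Lila ∩ Imani: 12:00-13:30, 13:45-14:00, 15:00-16:15.
Oona ∩ Lila ∩ Imani ∩ Bianca: 12:00-13:30, 13:45-14:00, 15:00-16:15.
Oona ∩ Lila ∩ Imani ∩ Bianca ∩ Hamid: 12:00-13:30, 13:45-14:00, 15:00-16:15.
Oona ∩ Lila ∩ Imani ∩ Bianca ∩ Hamid ∩ Vera: 12:00-13:15, 15:45-16:15.
Those are the intersection windows.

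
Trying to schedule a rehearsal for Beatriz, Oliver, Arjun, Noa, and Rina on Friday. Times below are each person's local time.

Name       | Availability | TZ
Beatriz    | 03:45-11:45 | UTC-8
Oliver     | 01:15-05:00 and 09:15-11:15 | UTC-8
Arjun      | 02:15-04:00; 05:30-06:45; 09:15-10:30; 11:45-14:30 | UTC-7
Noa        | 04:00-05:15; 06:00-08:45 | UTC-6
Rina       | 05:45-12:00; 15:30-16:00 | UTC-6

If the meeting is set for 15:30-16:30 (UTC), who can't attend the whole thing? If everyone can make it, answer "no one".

Arjun, Noa, Oliver

Beatriz in UTC: 11:45-19:45 (add 8h to convert from UTC-8).
Oliver in UTC: 09:15-13:00, 17:15-19:15 (add 8h to convert from UTC-8).
Arjun in UTC: 09:15-11:00, 12:30-13:45, 16:15-17:30, 18:45-21:30 (add 7h to convert from UTC-7).
Noa in UTC: 10:00-11:15, 12:00-14:45 (add 6h to convert from UTC-6).
Rina in UTC: 11:45-18:00, 21:30-22:00 (add 6h to convert from UTC-6).
Beatriz: free for 15:30-16:30. Oliver: not fully free for 15:30-16:30. Arjun: not fully free for 15:30-16:30. Noa: not fully free for 15:30-16:30. Rina: free for 15:30-16:30.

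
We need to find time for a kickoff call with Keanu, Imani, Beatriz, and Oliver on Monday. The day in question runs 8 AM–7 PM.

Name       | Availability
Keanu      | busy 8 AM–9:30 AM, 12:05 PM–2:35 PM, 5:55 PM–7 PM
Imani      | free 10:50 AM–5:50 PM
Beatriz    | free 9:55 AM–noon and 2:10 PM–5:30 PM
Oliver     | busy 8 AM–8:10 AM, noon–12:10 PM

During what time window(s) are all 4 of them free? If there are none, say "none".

10:50-12:00, 14:35-17:30

Keanu free: 09:30-12:05, 14:35-17:55 (invert busy blocks within the working day).
Imani free: 10:50-17:50.
Beatriz free: 09:55-12:00, 14:10-17:30.
Oliver free: 08:10-12:00, 12:10-19:00 (invert busy blocks within the working day).
Keanu ∩ Imani: 10:50-12:05, 14:35-17:50.
Keanu ∩ Imani ∩ Beatriz: 10:50-12:00, 14:35-17:30.
Keanu ∩ Imani ∩ Beatriz ∩ Oliver: 10:50-12:00, 14:35-17:30.
So the common availability across everyone is 10:50-12:00, 14:35-17:30.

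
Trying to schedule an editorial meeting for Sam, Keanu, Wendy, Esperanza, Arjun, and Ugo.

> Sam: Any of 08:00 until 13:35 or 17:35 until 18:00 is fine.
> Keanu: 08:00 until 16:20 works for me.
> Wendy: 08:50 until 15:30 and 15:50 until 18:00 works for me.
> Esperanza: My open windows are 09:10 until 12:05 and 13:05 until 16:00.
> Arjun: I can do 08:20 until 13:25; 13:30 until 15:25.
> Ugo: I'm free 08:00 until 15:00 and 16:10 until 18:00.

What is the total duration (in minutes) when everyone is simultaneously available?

Sam ∩ Keanu: 08:00-13:35.
Sam ∩ Keanu ∩ Wendy: 08:50-13:35.
Sam ∩ Keanu ∩ Wendy ∩ Esperanza: 09:10-12:05, 13:05-13:35.
Sam ∩ Keanu ∩ Wendy ∩ Esperanza ∩ Arjun: 09:10-12:05, 13:05-13:25, 13:30-13:35.
Sam ∩ Keanu ∩ Wendy ∩ Esperanza ∩ Arjun ∩ Ugo: 09:10-12:05, 13:05-13:25, 13:30-13:35.
So the common availability across everyone is 09:10-12:05, 13:05-13:25, 13:30-13:35.
Summing the common windows: 175 + 20 + 5 = 200 minutes.

200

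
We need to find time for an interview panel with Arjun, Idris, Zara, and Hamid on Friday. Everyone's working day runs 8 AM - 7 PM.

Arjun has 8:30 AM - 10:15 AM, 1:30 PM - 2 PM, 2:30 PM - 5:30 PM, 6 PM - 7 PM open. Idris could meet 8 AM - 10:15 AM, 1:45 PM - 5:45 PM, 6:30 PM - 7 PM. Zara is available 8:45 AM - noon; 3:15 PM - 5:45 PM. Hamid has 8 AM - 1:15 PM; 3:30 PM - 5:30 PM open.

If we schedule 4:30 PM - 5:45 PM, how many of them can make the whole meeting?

2

Idris and Zara can make the full 16:30-17:45 slot — that's 2.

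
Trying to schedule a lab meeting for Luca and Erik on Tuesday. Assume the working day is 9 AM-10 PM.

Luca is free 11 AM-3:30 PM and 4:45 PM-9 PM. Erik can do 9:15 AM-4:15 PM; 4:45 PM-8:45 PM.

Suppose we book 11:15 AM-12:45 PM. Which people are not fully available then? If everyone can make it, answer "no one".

Luca: free for 11:15-12:45. Erik: free for 11:15-12:45.

no one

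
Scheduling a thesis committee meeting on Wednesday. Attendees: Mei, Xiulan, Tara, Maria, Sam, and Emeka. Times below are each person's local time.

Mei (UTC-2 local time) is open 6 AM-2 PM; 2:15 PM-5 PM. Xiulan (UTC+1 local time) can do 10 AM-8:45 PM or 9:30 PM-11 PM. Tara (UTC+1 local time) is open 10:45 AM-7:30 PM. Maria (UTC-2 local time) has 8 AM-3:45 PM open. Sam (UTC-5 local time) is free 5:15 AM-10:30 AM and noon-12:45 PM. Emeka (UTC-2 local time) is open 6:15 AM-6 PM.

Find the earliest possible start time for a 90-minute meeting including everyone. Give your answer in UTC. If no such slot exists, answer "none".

10:15

Mei in UTC: 08:00-16:00, 16:15-19:00 (add 2h to convert from UTC-2).
Xiulan in UTC: 09:00-19:45, 20:30-22:00 (subtract 1h to convert from UTC+1).
Tara in UTC: 09:45-18:30 (subtract 1h to convert from UTC+1).
Maria in UTC: 10:00-17:45 (add 2h to convert from UTC-2).
Sam in UTC: 10:15-15:30, 17:00-17:45 (add 5h to convert from UTC-5).
Emeka in UTC: 08:15-20:00 (add 2h to convert from UTC-2).
Mei ∩ Xiulan: 09:00-16:00, 16:15-19:00.
Mei ∩ Xiulan ∩ Tara: 09:45-16:00, 16:15-18:30.
Mei ∩ Xiulan ∩ Tara ∩ Maria: 10:00-16:00, 16:15-17:45.
Mei ∩ Xiulan ∩ Tara ∩ Maria ∩ Sam: 10:15-15:30, 17:00-17:45.
Mei ∩ Xiulan ∩ Tara ∩ Maria ∩ Sam ∩ Emeka: 10:15-15:30, 17:00-17:45.
So the common availability across everyone is 10:15-15:30, 17:00-17:45.
The first common window of at least 90 minutes is 10:15-15:30, so the earliest start is 10:15.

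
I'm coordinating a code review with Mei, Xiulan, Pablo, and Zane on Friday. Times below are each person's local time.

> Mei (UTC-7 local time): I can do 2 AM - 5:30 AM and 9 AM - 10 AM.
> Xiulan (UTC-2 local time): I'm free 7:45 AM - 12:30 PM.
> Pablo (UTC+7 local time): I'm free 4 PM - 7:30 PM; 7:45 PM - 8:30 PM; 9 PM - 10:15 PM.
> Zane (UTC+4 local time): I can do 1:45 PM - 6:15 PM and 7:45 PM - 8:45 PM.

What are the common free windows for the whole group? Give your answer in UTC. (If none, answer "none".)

09:45-12:30

Mei in UTC: 09:00-12:30, 16:00-17:00 (add 7h to convert from UTC-7).
Xiulan in UTC: 09:45-14:30 (add 2h to convert from UTC-2).
Pablo in UTC: 09:00-12:30, 12:45-13:30, 14:00-15:15 (subtract 7h to convert from UTC+7).
Zane in UTC: 09:45-14:15, 15:45-16:45 (subtract 4h to convert from UTC+4).
Mei ∩ Xiulan: 09:45-12:30.
Mei ∩ Xiulan ∩ Pablo: 09:45-12:30.
Mei ∩ Xiulan ∩ Pablo ∩ Zane: 09:45-12:30.
Those are the intersection windows.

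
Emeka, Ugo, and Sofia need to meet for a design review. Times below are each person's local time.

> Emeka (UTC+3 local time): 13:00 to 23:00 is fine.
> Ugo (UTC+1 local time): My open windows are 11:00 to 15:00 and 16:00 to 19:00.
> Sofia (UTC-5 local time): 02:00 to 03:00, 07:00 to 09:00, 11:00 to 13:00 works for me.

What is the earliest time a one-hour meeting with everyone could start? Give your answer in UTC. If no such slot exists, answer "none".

12:00

Emeka in UTC: 10:00-20:00 (subtract 3h to convert from UTC+3).
Ugo in UTC: 10:00-14:00, 15:00-18:00 (subtract 1h to convert from UTC+1).
Sofia in UTC: 07:00-08:00, 12:00-14:00, 16:00-18:00 (add 5h to convert from UTC-5).
Emeka ∩ Ugo: 10:00-14:00, 15:00-18:00.
Emeka ∩ Ugo ∩ Sofia: 12:00-14:00, 16:00-18:00.
The first common window of at least 60 minutes is 12:00-14:00, so the earliest start is 12:00.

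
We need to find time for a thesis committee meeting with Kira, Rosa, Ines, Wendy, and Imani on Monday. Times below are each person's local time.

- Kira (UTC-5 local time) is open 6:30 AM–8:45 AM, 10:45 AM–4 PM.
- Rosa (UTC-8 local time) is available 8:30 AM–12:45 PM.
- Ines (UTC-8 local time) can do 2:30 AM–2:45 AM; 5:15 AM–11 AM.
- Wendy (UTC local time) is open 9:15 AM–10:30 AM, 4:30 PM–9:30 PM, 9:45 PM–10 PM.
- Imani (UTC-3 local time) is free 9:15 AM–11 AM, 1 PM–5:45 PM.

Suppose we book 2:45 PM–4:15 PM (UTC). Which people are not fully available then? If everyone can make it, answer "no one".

Kira in UTC: 11:30-13:45, 15:45-21:00 (add 5h to convert from UTC-5).
Rosa in UTC: 16:30-20:45 (add 8h to convert from UTC-8).
Ines in UTC: 10:30-10:45, 13:15-19:00 (add 8h to convert from UTC-8).
Wendy in UTC: 09:15-10:30, 16:30-21:30, 21:45-22:00.
Imani in UTC: 12:15-14:00, 16:00-20:45 (add 3h to convert from UTC-3).
Kira: not fully free for 14:45-16:15. Rosa: not fully free for 14:45-16:15. Ines: free for 14:45-16:15. Wendy: not fully free for 14:45-16:15. Imani: not fully free for 14:45-16:15.

Imani, Kira, Rosa, Wendy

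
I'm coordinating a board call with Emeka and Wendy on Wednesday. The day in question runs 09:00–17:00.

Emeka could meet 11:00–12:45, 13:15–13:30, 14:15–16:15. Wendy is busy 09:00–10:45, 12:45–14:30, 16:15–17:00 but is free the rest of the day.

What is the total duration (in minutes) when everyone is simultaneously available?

Emeka free: 11:00-12:45, 13:15-13:30, 14:15-16:15.
Wendy free: 10:45-12:45, 14:30-16:15 (invert busy blocks within the working day).
Emeka ∩ Wendy: 11:00-12:45, 14:30-16:15.
Summing the common windows: 105 + 105 = 210 minutes.

210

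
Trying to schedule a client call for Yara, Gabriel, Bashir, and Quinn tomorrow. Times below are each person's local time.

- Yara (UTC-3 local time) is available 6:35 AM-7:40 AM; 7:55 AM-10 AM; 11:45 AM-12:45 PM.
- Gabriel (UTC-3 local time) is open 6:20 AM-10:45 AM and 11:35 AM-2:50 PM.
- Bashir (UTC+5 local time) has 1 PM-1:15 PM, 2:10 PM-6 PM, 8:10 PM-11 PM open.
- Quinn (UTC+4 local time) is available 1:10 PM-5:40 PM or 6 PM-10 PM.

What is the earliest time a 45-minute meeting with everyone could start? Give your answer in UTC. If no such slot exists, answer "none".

09:35

Yara in UTC: 09:35-10:40, 10:55-13:00, 14:45-15:45 (add 3h to convert from UTC-3).
Gabriel in UTC: 09:20-13:45, 14:35-17:50 (add 3h to convert from UTC-3).
Bashir in UTC: 08:00-08:15, 09:10-13:00, 15:10-18:00 (subtract 5h to convert from UTC+5).
Quinn in UTC: 09:10-13:40, 14:00-18:00 (subtract 4h to convert from UTC+4).
Yara ∩ Gabriel: 09:35-10:40, 10:55-13:00, 14:45-15:45.
Yara ∩ Gabriel ∩ Bashir: 09:35-10:40, 10:55-13:00, 15:10-15:45.
Yara ∩ Gabriel ∩ Bashir ∩ Quinn: 09:35-10:40, 10:55-13:00, 15:10-15:45.
The first common window of at least 45 minutes is 09:35-10:40, so the earliest start is 09:35.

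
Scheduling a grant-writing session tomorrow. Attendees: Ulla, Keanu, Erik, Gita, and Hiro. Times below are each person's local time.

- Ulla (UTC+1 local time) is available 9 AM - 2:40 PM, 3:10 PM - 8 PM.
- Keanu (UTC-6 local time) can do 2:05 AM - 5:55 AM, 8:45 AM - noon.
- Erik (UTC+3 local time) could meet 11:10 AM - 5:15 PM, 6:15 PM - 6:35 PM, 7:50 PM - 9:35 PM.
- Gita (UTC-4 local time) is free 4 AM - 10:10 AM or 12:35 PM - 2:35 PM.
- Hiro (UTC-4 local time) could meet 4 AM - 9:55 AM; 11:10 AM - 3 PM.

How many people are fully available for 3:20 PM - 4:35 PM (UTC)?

3

Ulla in UTC: 08:00-13:40, 14:10-19:00 (subtract 1h to convert from UTC+1).
Keanu in UTC: 08:05-11:55, 14:45-18:00 (add 6h to convert from UTC-6).
Erik in UTC: 08:10-14:15, 15:15-15:35, 16:50-18:35 (subtract 3h to convert from UTC+3).
Gita in UTC: 08:00-14:10, 16:35-18:35 (add 4h to convert from UTC-4).
Hiro in UTC: 08:00-13:55, 15:10-19:00 (add 4h to convert from UTC-4).
Ulla, Keanu, and Hiro can make the full 15:20-16:35 slot — that's 3.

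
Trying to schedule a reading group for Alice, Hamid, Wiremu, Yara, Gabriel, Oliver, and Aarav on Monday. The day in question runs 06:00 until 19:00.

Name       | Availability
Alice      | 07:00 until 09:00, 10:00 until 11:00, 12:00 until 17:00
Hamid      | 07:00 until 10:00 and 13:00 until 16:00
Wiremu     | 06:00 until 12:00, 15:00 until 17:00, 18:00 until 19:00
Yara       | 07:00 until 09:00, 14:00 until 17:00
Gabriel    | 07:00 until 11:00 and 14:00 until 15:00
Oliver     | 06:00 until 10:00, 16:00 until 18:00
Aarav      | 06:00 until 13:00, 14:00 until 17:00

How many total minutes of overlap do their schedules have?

120

Alice ∩ Hamid: 07:00-09:00, 13:00-16:00.
Alice ∩ Hamid ∩ Wiremu: 07:00-09:00, 15:00-16:00.
Alice ∩ Hamid ∩ Wiremu ∩ Yara: 07:00-09:00, 15:00-16:00.
Alice ∩ Hamid ∩ Wiremu ∩ Yara ∩ Gabriel: 07:00-09:00.
Alice ∩ Hamid ∩ Wiremu ∩ Yara ∩ Gabriel ∩ Oliver: 07:00-09:00.
Alice ∩ Hamid ∩ Wiremu ∩ Yara ∩ Gabriel ∩ Oliver ∩ Aarav: 07:00-09:00.
That's a single block of 120 minutes.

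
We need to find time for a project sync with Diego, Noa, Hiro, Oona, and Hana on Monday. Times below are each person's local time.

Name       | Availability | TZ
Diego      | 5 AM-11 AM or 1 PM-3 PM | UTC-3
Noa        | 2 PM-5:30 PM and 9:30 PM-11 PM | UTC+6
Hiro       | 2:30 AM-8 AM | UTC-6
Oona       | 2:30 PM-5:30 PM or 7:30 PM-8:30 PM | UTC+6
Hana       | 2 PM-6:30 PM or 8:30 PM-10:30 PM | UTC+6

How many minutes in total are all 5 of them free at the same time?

180

Diego in UTC: 08:00-14:00, 16:00-18:00 (add 3h to convert from UTC-3).
Noa in UTC: 08:00-11:30, 15:30-17:00 (subtract 6h to convert from UTC+6).
Hiro in UTC: 08:30-14:00 (add 6h to convert from UTC-6).
Oona in UTC: 08:30-11:30, 13:30-14:30 (subtract 6h to convert from UTC+6).
Hana in UTC: 08:00-12:30, 14:30-16:30 (subtract 6h to convert from UTC+6).
Diego ∩ Noa: 08:00-11:30, 16:00-17:00.
Diego ∩ Noa ∩ Hiro: 08:30-11:30.
Diego ∩ Noa ∩ Hiro ∩ Oona: 08:30-11:30.
Diego ∩ Noa ∩ Hiro ∩ Oona ∩ Hana: 08:30-11:30.
Those are the intersection windows.
That's a single block of 180 minutes.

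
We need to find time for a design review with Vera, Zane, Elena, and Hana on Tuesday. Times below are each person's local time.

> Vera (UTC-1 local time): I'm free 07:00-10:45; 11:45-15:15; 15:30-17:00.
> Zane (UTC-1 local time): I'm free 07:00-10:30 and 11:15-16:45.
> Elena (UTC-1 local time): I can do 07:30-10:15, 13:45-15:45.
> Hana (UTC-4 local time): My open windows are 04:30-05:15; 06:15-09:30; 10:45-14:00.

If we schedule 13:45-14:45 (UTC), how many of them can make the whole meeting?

Vera in UTC: 08:00-11:45, 12:45-16:15, 16:30-18:00 (add 1h to convert from UTC-1).
Zane in UTC: 08:00-11:30, 12:15-17:45 (add 1h to convert from UTC-1).
Elena in UTC: 08:30-11:15, 14:45-16:45 (add 1h to convert from UTC-1).
Hana in UTC: 08:30-09:15, 10:15-13:30, 14:45-18:00 (add 4h to convert from UTC-4).
Vera and Zane can make the full 13:45-14:45 slot — that's 2.

2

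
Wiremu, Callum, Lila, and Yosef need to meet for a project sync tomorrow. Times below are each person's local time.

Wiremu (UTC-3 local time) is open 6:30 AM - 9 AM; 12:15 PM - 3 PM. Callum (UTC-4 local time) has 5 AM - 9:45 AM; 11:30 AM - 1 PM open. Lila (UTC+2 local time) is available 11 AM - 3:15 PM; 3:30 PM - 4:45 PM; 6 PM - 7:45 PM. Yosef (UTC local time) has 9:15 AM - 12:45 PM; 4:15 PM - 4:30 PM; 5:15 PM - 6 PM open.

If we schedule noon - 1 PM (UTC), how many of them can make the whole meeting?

Wiremu in UTC: 09:30-12:00, 15:15-18:00 (add 3h to convert from UTC-3).
Callum in UTC: 09:00-13:45, 15:30-17:00 (add 4h to convert from UTC-4).
Lila in UTC: 09:00-13:15, 13:30-14:45, 16:00-17:45 (subtract 2h to convert from UTC+2).
Yosef in UTC: 09:15-12:45, 16:15-16:30, 17:15-18:00.
Callum and Lila can make the full 12:00-13:00 slot — that's 2.

2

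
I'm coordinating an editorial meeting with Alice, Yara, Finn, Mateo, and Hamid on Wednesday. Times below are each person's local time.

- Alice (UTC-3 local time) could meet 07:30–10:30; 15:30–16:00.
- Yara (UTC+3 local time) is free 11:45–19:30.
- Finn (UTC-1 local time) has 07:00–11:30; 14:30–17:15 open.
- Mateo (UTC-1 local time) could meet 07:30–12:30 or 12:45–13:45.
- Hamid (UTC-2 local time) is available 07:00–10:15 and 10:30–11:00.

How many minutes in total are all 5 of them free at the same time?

105

Alice in UTC: 10:30-13:30, 18:30-19:00 (add 3h to convert from UTC-3).
Yara in UTC: 08:45-16:30 (subtract 3h to convert from UTC+3).
Finn in UTC: 08:00-12:30, 15:30-18:15 (add 1h to convert from UTC-1).
Mateo in UTC: 08:30-13:30, 13:45-14:45 (add 1h to convert from UTC-1).
Hamid in UTC: 09:00-12:15, 12:30-13:00 (add 2h to convert from UTC-2).
Alice ∩ Yara: 10:30-13:30.
Alice ∩ Yara ∩ Finn: 10:30-12:30.
Alice ∩ Yara ∩ Finn ∩ Mateo: 10:30-12:30.
Alice ∩ Yara ∩ Finn ∩ Mateo ∩ Hamid: 10:30-12:15.
That's a single block of 105 minutes.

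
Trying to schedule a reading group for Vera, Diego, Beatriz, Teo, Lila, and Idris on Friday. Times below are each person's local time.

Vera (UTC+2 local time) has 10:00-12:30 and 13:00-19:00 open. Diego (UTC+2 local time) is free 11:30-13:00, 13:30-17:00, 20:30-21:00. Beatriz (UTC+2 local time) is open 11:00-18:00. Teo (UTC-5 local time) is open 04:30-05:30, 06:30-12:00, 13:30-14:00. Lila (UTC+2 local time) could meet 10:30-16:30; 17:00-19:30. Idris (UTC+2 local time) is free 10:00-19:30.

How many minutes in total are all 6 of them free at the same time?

240

Vera in UTC: 08:00-10:30, 11:00-17:00 (subtract 2h to convert from UTC+2).
Diego in UTC: 09:30-11:00, 11:30-15:00, 18:30-19:00 (subtract 2h to convert from UTC+2).
Beatriz in UTC: 09:00-16:00 (subtract 2h to convert from UTC+2).
Teo in UTC: 09:30-10:30, 11:30-17:00, 18:30-19:00 (add 5h to convert from UTC-5).
Lila in UTC: 08:30-14:30, 15:00-17:30 (subtract 2h to convert from UTC+2).
Idris in UTC: 08:00-17:30 (subtract 2h to convert from UTC+2).
Vera ∩ Diego: 09:30-10:30, 11:30-15:00.
Vera ∩ Diego ∩ Beatriz: 09:30-10:30, 11:30-15:00.
Vera ∩ Diego ∩ Beatriz ∩ Teo: 09:30-10:30, 11:30-15:00.
Vera ∩ Diego ∩ Beatriz ∩ Teo ∩ Lila: 09:30-10:30, 11:30-14:30.
Vera ∩ Diego ∩ Beatriz ∩ Teo ∩ Lila ∩ Idris: 09:30-10:30, 11:30-14:30.
Summing the common windows: 60 + 180 = 240 minutes.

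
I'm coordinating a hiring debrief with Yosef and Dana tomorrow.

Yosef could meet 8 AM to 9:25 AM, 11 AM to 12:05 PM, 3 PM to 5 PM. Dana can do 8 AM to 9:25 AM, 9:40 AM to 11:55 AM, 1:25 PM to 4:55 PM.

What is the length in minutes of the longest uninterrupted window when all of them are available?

Yosef ∩ Dana: 08:00-09:25, 11:00-11:55, 15:00-16:55.
The longest is 15:00-16:55 at 115 minutes.

115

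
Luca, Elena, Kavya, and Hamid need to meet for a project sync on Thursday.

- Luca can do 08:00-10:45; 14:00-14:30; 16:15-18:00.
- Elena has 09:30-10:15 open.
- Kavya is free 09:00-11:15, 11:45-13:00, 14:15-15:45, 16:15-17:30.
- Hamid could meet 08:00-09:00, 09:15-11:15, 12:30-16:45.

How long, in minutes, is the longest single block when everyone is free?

45

Luca ∩ Elena: 09:30-10:15.
Luca ∩ Elena ∩ Kavya: 09:30-10:15.
Luca ∩ Elena ∩ Kavya ∩ Hamid: 09:30-10:15.
The longest is 09:30-10:15 at 45 minutes.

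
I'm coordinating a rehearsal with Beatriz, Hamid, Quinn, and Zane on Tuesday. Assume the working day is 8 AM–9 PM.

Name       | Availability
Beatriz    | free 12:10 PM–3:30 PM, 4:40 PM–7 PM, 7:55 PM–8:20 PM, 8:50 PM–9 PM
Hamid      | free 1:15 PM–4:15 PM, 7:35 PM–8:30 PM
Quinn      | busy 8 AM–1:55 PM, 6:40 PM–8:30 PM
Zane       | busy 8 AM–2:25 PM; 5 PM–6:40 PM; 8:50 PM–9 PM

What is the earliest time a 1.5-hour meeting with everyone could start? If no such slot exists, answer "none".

none

Beatriz free: 12:10-15:30, 16:40-19:00, 19:55-20:20, 20:50-21:00.
Hamid free: 13:15-16:15, 19:35-20:30.
Quinn free: 13:55-18:40, 20:30-21:00 (invert busy blocks within the working day).
Zane free: 14:25-17:00, 18:40-20:50 (invert busy blocks within the working day).
Beatriz ∩ Hamid: 13:15-15:30, 19:55-20:20.
Beatriz ∩ Hamid ∩ Quinn: 13:55-15:30.
Beatriz ∩ Hamid ∩ Quinn ∩ Zane: 14:25-15:30.
So the common availability across everyone is 14:25-15:30.
No common window is at least 90 minutes long.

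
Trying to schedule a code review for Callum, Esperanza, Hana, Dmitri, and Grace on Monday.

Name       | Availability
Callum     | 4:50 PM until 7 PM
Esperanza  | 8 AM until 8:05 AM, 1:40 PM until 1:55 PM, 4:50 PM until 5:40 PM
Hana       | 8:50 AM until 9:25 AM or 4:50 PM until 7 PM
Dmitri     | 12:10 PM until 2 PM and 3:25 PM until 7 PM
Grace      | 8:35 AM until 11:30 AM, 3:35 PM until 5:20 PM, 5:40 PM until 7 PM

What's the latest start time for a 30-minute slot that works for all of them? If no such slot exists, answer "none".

Callum ∩ Esperanza: 16:50-17:40.
Callum ∩ Esperanza ∩ Hana: 16:50-17:40.
Callum ∩ Esperanza ∩ Hana ∩ Dmitri: 16:50-17:40.
Callum ∩ Esperanza ∩ Hana ∩ Dmitri ∩ Grace: 16:50-17:20.
Those are the intersection windows.
The last common window of at least 30 minutes is 16:50-17:20; a 30-minute meeting can start as late as 16:50 and still end by 17:20.

16:50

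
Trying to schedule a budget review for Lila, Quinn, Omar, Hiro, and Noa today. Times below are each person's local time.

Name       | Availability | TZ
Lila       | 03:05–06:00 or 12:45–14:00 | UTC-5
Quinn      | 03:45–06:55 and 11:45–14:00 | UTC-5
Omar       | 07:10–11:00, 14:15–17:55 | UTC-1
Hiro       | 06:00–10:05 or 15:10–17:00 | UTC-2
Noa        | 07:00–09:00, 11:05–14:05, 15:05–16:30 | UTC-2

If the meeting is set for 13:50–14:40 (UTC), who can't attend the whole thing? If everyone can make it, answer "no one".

Lila in UTC: 08:05-11:00, 17:45-19:00 (add 5h to convert from UTC-5).
Quinn in UTC: 08:45-11:55, 16:45-19:00 (add 5h to convert from UTC-5).
Omar in UTC: 08:10-12:00, 15:15-18:55 (add 1h to convert from UTC-1).
Hiro in UTC: 08:00-12:05, 17:10-19:00 (add 2h to convert from UTC-2).
Noa in UTC: 09:00-11:00, 13:05-16:05, 17:05-18:30 (add 2h to convert from UTC-2).
Lila: not fully free for 13:50-14:40. Quinn: not fully free for 13:50-14:40. Omar: not fully free for 13:50-14:40. Hiro: not fully free for 13:50-14:40. Noa: free for 13:50-14:40.

Hiro, Lila, Omar, Quinn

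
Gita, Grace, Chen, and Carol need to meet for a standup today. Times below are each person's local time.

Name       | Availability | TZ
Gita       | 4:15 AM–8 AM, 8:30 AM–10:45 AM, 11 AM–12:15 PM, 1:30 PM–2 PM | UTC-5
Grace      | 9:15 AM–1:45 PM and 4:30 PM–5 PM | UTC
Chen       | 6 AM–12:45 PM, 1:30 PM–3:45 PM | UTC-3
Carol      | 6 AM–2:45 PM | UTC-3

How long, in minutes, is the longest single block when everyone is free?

225

Gita in UTC: 09:15-13:00, 13:30-15:45, 16:00-17:15, 18:30-19:00 (add 5h to convert from UTC-5).
Grace in UTC: 09:15-13:45, 16:30-17:00.
Chen in UTC: 09:00-15:45, 16:30-18:45 (add 3h to convert from UTC-3).
Carol in UTC: 09:00-17:45 (add 3h to convert from UTC-3).
Gita ∩ Grace: 09:15-13:00, 13:30-13:45, 16:30-17:00.
Gita ∩ Grace ∩ Chen: 09:15-13:00, 13:30-13:45, 16:30-17:00.
Gita ∩ Grace ∩ Chen ∩ Carol: 09:15-13:00, 13:30-13:45, 16:30-17:00.
The longest is 09:15-13:00 at 225 minutes.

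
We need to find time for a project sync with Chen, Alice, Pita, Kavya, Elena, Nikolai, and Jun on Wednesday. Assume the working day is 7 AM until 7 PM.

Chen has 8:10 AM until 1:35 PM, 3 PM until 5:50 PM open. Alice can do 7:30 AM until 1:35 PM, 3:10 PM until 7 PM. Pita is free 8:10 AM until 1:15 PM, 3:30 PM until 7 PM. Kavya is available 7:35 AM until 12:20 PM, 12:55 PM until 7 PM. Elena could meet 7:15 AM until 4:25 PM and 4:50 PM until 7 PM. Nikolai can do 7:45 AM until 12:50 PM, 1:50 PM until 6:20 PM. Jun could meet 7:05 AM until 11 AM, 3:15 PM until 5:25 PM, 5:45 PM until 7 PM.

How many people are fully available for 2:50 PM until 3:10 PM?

Kavya, Elena, and Nikolai can make the full 14:50-15:10 slot — that's 3.

3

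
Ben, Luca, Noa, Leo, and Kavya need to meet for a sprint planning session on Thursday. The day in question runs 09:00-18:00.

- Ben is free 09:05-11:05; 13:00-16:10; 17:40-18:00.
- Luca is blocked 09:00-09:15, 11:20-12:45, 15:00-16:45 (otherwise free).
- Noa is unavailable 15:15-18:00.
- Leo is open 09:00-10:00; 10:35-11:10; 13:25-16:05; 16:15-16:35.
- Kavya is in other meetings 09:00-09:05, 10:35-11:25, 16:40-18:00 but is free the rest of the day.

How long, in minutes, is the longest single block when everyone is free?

95

Ben free: 09:05-11:05, 13:00-16:10, 17:40-18:00.
Luca free: 09:15-11:20, 12:45-15:00, 16:45-18:00 (invert busy blocks within the working day).
Noa free: 09:00-15:15 (invert busy blocks within the working day).
Leo free: 09:00-10:00, 10:35-11:10, 13:25-16:05, 16:15-16:35.
Kavya free: 09:05-10:35, 11:25-16:40 (invert busy blocks within the working day).
Ben ∩ Luca: 09:15-11:05, 13:00-15:00, 17:40-18:00.
Ben ∩ Luca ∩ Noa: 09:15-11:05, 13:00-15:00.
Ben ∩ Luca ∩ Noa ∩ Leo: 09:15-10:00, 10:35-11:05, 13:25-15:00.
Ben ∩ Luca ∩ Noa ∩ Leo ∩ Kavya: 09:15-10:00, 13:25-15:00.
So the common availability across everyone is 09:15-10:00, 13:25-15:00.
The longest is 13:25-15:00 at 95 minutes.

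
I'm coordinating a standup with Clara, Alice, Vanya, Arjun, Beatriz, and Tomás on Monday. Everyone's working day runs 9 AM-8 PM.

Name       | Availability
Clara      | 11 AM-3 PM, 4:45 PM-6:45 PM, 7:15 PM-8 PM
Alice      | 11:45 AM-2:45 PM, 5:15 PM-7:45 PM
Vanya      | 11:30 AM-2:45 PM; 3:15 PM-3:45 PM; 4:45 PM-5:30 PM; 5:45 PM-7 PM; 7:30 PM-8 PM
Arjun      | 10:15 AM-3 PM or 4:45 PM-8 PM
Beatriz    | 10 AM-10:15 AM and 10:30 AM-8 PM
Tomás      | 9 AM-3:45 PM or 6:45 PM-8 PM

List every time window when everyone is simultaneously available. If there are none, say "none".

Clara ∩ Alice: 11:45-14:45, 17:15-18:45, 19:15-19:45.
Clara ∩ Alice ∩ Vanya: 11:45-14:45, 17:15-17:30, 17:45-18:45, 19:30-19:45.
Clara ∩ Alice ∩ Vanya ∩ Arjun: 11:45-14:45, 17:15-17:30, 17:45-18:45, 19:30-19:45.
Clara ∩ Alice ∩ Vanya ∩ Arjun ∩ Beatriz: 11:45-14:45, 17:15-17:30, 17:45-18:45, 19:30-19:45.
Clara ∩ Alice ∩ Vanya ∩ Arjun ∩ Beatriz ∩ Tomás: 11:45-14:45, 19:30-19:45.

11:45-14:45, 19:30-19:45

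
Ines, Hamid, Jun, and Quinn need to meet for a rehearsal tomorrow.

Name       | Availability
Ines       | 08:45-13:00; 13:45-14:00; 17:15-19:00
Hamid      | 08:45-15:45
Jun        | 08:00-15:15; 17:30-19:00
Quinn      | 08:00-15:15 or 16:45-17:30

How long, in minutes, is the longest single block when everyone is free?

Ines ∩ Hamid: 08:45-13:00, 13:45-14:00.
Ines ∩ Hamid ∩ Jun: 08:45-13:00, 13:45-14:00.
Ines ∩ Hamid ∩ Jun ∩ Quinn: 08:45-13:00, 13:45-14:00.
So the common availability across everyone is 08:45-13:00, 13:45-14:00.
The longest is 08:45-13:00 at 255 minutes.

255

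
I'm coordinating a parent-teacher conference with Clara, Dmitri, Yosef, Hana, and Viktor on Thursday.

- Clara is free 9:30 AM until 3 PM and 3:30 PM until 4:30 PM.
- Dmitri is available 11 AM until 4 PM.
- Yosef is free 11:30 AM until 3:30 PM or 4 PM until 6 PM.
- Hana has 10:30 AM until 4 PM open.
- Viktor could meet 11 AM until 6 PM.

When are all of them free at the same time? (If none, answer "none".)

11:30-15:00

Clara ∩ Dmitri: 11:00-15:00, 15:30-16:00.
Clara ∩ Dmitri ∩ Yosef: 11:30-15:00.
Clara ∩ Dmitri ∩ Yosef ∩ Hana: 11:30-15:00.
Clara ∩ Dmitri ∩ Yosef ∩ Hana ∩ Viktor: 11:30-15:00.
Those are the intersection windows.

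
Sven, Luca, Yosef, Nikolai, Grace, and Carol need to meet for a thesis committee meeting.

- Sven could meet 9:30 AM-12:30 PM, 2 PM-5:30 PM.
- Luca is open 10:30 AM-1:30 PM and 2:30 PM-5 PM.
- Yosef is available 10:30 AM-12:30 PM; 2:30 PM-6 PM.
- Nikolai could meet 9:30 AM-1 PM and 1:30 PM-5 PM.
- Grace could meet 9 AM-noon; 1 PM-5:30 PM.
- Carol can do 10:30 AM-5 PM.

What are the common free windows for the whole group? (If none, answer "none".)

Sven ∩ Luca: 10:30-12:30, 14:30-17:00.
Sven ∩ Luca ∩ Yosef: 10:30-12:30, 14:30-17:00.
Sven ∩ Luca ∩ Yosef ∩ Nikolai: 10:30-12:30, 14:30-17:00.
Sven ∩ Luca ∩ Yosef ∩ Nikolai ∩ Grace: 10:30-12:00, 14:30-17:00.
Sven ∩ Luca ∩ Yosef ∩ Nikolai ∩ Grace ∩ Carol: 10:30-12:00, 14:30-17:00.

10:30-12:00, 14:30-17:00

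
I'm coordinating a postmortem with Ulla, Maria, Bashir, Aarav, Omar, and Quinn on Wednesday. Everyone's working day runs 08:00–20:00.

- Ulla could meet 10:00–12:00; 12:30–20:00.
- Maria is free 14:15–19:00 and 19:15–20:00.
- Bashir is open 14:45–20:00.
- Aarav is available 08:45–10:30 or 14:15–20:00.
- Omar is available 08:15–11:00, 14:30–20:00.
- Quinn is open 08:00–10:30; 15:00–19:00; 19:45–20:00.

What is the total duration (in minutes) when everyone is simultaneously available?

Ulla ∩ Maria: 14:15-19:00, 19:15-20:00.
Ulla ∩ Maria ∩ Bashir: 14:45-19:00, 19:15-20:00.
Ulla ∩ Maria ∩ Bashir ∩ Aarav: 14:45-19:00, 19:15-20:00.
Ulla ∩ Maria ∩ Bashir ∩ Aarav ∩ Omar: 14:45-19:00, 19:15-20:00.
Ulla ∩ Maria ∩ Bashir ∩ Aarav ∩ Omar ∩ Quinn: 15:00-19:00, 19:45-20:00.
Summing the common windows: 240 + 15 = 255 minutes.

255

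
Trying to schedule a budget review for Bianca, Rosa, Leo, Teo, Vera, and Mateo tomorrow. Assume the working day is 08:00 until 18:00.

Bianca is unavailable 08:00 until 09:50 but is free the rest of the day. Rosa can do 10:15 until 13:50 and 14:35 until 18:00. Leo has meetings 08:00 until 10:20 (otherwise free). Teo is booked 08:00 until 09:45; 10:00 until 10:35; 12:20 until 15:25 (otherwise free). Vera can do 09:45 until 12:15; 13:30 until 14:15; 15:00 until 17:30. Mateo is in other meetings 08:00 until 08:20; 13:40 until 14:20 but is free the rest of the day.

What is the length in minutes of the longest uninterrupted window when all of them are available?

125

Bianca free: 09:50-18:00 (invert busy blocks within the working day).
Rosa free: 10:15-13:50, 14:35-18:00.
Leo free: 10:20-18:00 (invert busy blocks within the working day).
Teo free: 09:45-10:00, 10:35-12:20, 15:25-18:00 (invert busy blocks within the working day).
Vera free: 09:45-12:15, 13:30-14:15, 15:00-17:30.
Mateo free: 08:20-13:40, 14:20-18:00 (invert busy blocks within the working day).
Bianca ∩ Rosa: 10:15-13:50, 14:35-18:00.
Bianca ∩ Rosa ∩ Leo: 10:20-13:50, 14:35-18:00.
Bianca ∩ Rosa ∩ Leo ∩ Teo: 10:35-12:20, 15:25-18:00.
Bianca ∩ Rosa ∩ Leo ∩ Teo ∩ Vera: 10:35-12:15, 15:25-17:30.
Bianca ∩ Rosa ∩ Leo ∩ Teo ∩ Vera ∩ Mateo: 10:35-12:15, 15:25-17:30.
Those are the intersection windows.
The longest is 15:25-17:30 at 125 minutes.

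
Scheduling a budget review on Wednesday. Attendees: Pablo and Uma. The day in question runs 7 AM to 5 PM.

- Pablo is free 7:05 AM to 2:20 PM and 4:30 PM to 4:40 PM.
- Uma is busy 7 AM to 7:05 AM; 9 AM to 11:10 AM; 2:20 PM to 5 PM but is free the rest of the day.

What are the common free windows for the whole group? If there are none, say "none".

07:05-09:00, 11:10-14:20

Pablo free: 07:05-14:20, 16:30-16:40.
Uma free: 07:05-09:00, 11:10-14:20 (invert busy blocks within the working day).
Pablo ∩ Uma: 07:05-09:00, 11:10-14:20.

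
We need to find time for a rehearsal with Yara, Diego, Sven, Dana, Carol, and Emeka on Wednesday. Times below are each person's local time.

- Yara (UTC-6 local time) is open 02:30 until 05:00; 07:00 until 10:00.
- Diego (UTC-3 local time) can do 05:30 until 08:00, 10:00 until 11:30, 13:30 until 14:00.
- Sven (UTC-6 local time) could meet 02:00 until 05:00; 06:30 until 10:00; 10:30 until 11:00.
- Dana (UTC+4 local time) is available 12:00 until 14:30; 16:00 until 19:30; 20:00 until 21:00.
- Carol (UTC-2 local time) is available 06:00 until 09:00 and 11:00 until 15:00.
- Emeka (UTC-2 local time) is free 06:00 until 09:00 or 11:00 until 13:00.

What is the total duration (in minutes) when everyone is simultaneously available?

Yara in UTC: 08:30-11:00, 13:00-16:00 (add 6h to convert from UTC-6).
Diego in UTC: 08:30-11:00, 13:00-14:30, 16:30-17:00 (add 3h to convert from UTC-3).
Sven in UTC: 08:00-11:00, 12:30-16:00, 16:30-17:00 (add 6h to convert from UTC-6).
Dana in UTC: 08:00-10:30, 12:00-15:30, 16:00-17:00 (subtract 4h to convert from UTC+4).
Carol in UTC: 08:00-11:00, 13:00-17:00 (add 2h to convert from UTC-2).
Emeka in UTC: 08:00-11:00, 13:00-15:00 (add 2h to convert from UTC-2).
Yara ∩ Diego: 08:30-11:00, 13:00-14:30.
Yara ∩ Diego ∩ Sven: 08:30-11:00, 13:00-14:30.
Yara ∩ Diego ∩ Sven ∩ Dana: 08:30-10:30, 13:00-14:30.
Yara ∩ Diego ∩ Sven ∩ Dana ∩ Carol: 08:30-10:30, 13:00-14:30.
Yara ∩ Diego ∩ Sven ∩ Dana ∩ Carol ∩ Emeka: 08:30-10:30, 13:00-14:30.
Summing the common windows: 120 + 90 = 210 minutes.

210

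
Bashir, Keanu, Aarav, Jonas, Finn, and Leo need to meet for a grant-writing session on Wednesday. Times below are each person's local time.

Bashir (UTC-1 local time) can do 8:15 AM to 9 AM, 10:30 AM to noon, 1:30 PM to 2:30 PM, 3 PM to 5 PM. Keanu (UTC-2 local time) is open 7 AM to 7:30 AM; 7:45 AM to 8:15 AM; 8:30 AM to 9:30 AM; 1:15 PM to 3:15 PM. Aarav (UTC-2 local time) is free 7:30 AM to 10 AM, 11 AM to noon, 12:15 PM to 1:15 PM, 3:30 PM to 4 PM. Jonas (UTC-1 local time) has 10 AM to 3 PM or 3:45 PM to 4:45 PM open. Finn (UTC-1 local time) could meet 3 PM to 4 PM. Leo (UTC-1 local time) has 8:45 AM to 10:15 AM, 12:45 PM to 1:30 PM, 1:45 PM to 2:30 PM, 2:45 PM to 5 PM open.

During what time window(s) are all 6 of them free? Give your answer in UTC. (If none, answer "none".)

Bashir in UTC: 09:15-10:00, 11:30-13:00, 14:30-15:30, 16:00-18:00 (add 1h to convert from UTC-1).
Keanu in UTC: 09:00-09:30, 09:45-10:15, 10:30-11:30, 15:15-17:15 (add 2h to convert from UTC-2).
Aarav in UTC: 09:30-12:00, 13:00-14:00, 14:15-15:15, 17:30-18:00 (add 2h to convert from UTC-2).
Jonas in UTC: 11:00-16:00, 16:45-17:45 (add 1h to convert from UTC-1).
Finn in UTC: 16:00-17:00 (add 1h to convert from UTC-1).
Leo in UTC: 09:45-11:15, 13:45-14:30, 14:45-15:30, 15:45-18:00 (add 1h to convert from UTC-1).
Bashir ∩ Keanu: 09:15-09:30, 09:45-10:00, 15:15-15:30, 16:00-17:15.
Bashir ∩ Keanu ∩ Aarav: 09:45-10:00.
Bashir ∩ Keanu ∩ Aarav ∩ Jonas: ∅.
Bashir ∩ Keanu ∩ Aarav ∩ Jonas ∩ Finn: ∅.
Bashir ∩ Keanu ∩ Aarav ∩ Jonas ∩ Finn ∩ Leo: ∅.
There is no time when everyone is free.

none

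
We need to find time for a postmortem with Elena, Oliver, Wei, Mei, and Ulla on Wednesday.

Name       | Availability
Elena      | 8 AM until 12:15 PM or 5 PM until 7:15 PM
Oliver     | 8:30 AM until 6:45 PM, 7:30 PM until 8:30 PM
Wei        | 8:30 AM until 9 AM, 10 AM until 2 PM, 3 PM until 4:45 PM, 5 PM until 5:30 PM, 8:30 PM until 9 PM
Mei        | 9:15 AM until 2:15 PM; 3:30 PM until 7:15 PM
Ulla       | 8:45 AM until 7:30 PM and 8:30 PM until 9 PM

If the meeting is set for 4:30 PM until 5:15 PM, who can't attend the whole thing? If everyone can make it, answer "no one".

Elena, Wei

Elena: not fully free for 16:30-17:15. Oliver: free for 16:30-17:15. Wei: not fully free for 16:30-17:15. Mei: free for 16:30-17:15. Ulla: free for 16:30-17:15.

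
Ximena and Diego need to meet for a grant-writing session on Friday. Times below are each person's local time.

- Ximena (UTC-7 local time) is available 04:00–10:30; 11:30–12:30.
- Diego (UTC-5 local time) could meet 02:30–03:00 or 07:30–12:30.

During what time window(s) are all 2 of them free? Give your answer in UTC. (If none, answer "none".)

12:30-17:30

Ximena in UTC: 11:00-17:30, 18:30-19:30 (add 7h to convert from UTC-7).
Diego in UTC: 07:30-08:00, 12:30-17:30 (add 5h to convert from UTC-5).
Ximena ∩ Diego: 12:30-17:30.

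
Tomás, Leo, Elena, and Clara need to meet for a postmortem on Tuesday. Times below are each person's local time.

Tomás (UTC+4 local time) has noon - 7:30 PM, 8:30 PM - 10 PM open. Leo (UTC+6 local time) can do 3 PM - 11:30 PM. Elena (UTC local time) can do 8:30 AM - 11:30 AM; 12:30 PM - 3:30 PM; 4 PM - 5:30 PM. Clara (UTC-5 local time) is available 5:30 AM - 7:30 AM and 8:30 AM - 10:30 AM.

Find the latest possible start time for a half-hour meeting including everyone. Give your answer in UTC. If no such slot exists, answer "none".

15:00

Tomás in UTC: 08:00-15:30, 16:30-18:00 (subtract 4h to convert from UTC+4).
Leo in UTC: 09:00-17:30 (subtract 6h to convert from UTC+6).
Elena in UTC: 08:30-11:30, 12:30-15:30, 16:00-17:30.
Clara in UTC: 10:30-12:30, 13:30-15:30 (add 5h to convert from UTC-5).
Tomás ∩ Leo: 09:00-15:30, 16:30-17:30.
Tomás ∩ Leo ∩ Elena: 09:00-11:30, 12:30-15:30, 16:30-17:30.
Tomás ∩ Leo ∩ Elena ∩ Clara: 10:30-11:30, 13:30-15:30.
The last common window of at least 30 minutes is 13:30-15:30; a 30-minute meeting can start as late as 15:00 and still end by 15:30.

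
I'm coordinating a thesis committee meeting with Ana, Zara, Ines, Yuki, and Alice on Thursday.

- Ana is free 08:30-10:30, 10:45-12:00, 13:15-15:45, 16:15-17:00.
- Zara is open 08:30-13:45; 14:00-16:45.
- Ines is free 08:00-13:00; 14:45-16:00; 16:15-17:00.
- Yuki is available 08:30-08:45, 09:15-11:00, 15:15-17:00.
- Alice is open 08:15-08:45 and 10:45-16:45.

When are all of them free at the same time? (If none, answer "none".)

08:30-08:45, 10:45-11:00, 15:15-15:45, 16:15-16:45

Ana ∩ Zara: 08:30-10:30, 10:45-12:00, 13:15-13:45, 14:00-15:45, 16:15-16:45.
Ana ∩ Zara ∩ Ines: 08:30-10:30, 10:45-12:00, 14:45-15:45, 16:15-16:45.
Ana ∩ Zara ∩ Ines ∩ Yuki: 08:30-08:45, 09:15-10:30, 10:45-11:00, 15:15-15:45, 16:15-16:45.
Ana ∩ Zara ∩ Ines ∩ Yuki ∩ Alice: 08:30-08:45, 10:45-11:00, 15:15-15:45, 16:15-16:45.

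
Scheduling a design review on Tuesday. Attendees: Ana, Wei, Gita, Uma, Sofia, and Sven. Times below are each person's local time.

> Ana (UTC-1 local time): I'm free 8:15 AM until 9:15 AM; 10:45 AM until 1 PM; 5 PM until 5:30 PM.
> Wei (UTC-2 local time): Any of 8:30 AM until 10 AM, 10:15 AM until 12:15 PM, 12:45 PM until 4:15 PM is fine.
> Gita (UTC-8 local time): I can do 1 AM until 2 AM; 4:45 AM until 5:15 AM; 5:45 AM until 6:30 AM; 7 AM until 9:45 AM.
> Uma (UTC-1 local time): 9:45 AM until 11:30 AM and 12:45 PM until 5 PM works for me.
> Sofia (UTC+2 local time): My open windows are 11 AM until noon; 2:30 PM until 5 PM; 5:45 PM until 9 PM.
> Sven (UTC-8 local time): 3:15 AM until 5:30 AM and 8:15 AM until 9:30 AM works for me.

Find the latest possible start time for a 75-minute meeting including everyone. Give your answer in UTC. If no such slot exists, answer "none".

none

Ana in UTC: 09:15-10:15, 11:45-14:00, 18:00-18:30 (add 1h to convert from UTC-1).
Wei in UTC: 10:30-12:00, 12:15-14:15, 14:45-18:15 (add 2h to convert from UTC-2).
Gita in UTC: 09:00-10:00, 12:45-13:15, 13:45-14:30, 15:00-17:45 (add 8h to convert from UTC-8).
Uma in UTC: 10:45-12:30, 13:45-18:00 (add 1h to convert from UTC-1).
Sofia in UTC: 09:00-10:00, 12:30-15:00, 15:45-19:00 (subtract 2h to convert from UTC+2).
Sven in UTC: 11:15-13:30, 16:15-17:30 (add 8h to convert from UTC-8).
Ana ∩ Wei: 11:45-12:00, 12:15-14:00, 18:00-18:15.
Ana ∩ Wei ∩ Gita: 12:45-13:15, 13:45-14:00.
Ana ∩ Wei ∩ Gita ∩ Uma: 13:45-14:00.
Ana ∩ Wei ∩ Gita ∩ Uma ∩ Sofia: 13:45-14:00.
Ana ∩ Wei ∩ Gita ∩ Uma ∩ Sofia ∩ Sven: ∅.
There is no time when everyone is free.
No common window is at least 75 minutes long.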